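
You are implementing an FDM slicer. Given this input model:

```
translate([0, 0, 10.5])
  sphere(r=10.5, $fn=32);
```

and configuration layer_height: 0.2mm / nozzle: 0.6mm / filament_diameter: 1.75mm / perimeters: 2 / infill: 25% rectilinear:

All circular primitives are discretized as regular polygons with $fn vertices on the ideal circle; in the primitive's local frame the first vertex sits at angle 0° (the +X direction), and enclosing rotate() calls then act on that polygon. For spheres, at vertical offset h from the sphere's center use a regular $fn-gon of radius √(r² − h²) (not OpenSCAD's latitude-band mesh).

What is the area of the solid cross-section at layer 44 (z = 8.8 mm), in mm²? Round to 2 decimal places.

335.12 mm²

At z = 8.8 mm: the sphere: section is a regular 32-gon, circumradius = √(r²−h²) = √(10.5²−1.7²) = 10.361 (area = (32/2)·10.361²·sin(360°/32) = 335.12 mm²). Overall, the cross-section is a single solid region. Net area = 335.12 mm².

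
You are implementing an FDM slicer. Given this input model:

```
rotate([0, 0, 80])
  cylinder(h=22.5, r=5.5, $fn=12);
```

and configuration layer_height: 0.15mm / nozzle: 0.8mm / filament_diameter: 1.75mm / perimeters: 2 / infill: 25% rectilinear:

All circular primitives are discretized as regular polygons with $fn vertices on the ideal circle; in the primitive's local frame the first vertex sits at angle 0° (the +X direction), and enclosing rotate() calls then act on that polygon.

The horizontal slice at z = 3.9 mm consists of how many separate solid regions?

At z = 3.9 mm: the cylinder: section is a regular 12-gon, circumradius r=5.5; (rotated 80° about Z; rotation is an isometry so areas/perimeters/island counts are preserved). The result has 1 disconnected region.

1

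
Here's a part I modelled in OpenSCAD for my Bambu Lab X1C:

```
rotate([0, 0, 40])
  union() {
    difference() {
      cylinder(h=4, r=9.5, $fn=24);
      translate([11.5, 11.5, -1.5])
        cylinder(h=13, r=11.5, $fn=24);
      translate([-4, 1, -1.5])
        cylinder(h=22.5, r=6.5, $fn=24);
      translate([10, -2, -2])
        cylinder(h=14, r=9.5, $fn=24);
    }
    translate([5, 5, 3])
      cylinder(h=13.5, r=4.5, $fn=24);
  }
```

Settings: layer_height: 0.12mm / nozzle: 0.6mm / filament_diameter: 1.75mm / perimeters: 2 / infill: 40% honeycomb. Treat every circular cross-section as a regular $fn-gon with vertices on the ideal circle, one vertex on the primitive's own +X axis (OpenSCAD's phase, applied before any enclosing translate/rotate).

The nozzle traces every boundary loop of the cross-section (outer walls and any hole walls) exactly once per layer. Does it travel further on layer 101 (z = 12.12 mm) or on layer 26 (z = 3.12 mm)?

layer 26 (z = 3.12 mm)

Layer 101 (z = 12.12): the cylinder is not intersected at this z (z outside [0, 4]); the cylinder at (11.5, 11.5) is absent (z outside [-1.5, 11.5]); the r=6.5 cylinder at (-4, 1) contributes a regular 24-gon of circumradius 6.5 (perimeter = 2·24·6.500·sin(180°/24) = 40.72 mm); the cylinder at (10, -2) does not reach this height (z outside [-2, 12]); Subtracting the remaining from the first: the first operand is absent here, so nothing remains; the cylinder at (5, 5): section is a regular 24-gon, circumradius r=4.5 (perimeter = 2·24·4.500·sin(180°/24) = 28.19 mm); Combining (union): only the r=4.5 cylinder at (5, 5) is present, so the union is just that shape — boundary = 28.19 mm; (whole slice rotated 40° about Z — lengths, areas and connectivity unchanged). So its perimeter = 28.19 mm. Layer 26 (z = 3.12): the cylinder: section is a regular 24-gon, circumradius r=9.5 (perimeter = 2·24·9.500·sin(180°/24) = 59.52 mm); the cylinder at (11.5, 11.5): section is a regular 24-gon, circumradius r=11.5 (perimeter = 2·24·11.500·sin(180°/24) = 72.05 mm); the r=6.5 cylinder at (-4, 1) gives a regular 24-gon of circumradius 6.5 (constant along its height) (perimeter = 2·24·6.500·sin(180°/24) = 40.72 mm); the r=9.5 cylinder at (10, -2) contributes a regular 24-gon of circumradius 9.5 (perimeter = 2·24·9.500·sin(180°/24) = 59.52 mm); Taking the first minus the rest: starting from the r=9.5 cylinder, the r=11.5 cylinder at (11.5, 11.5) partially overlaps it — only the 41.05 mm² overlap (of its 410.75 mm²) is removed, clipping the outline; the r=6.5 cylinder at (-4, 1) partially overlaps it — only the 122.37 mm² overlap (of its 131.22 mm²) is removed, clipping the outline; the r=9.5 cylinder at (10, -2) partially overlaps it — only the 66.19 mm² overlap (of its 280.30 mm²) is removed, clipping the outline — boundary = 56.64 mm; the r=4.5 cylinder at (5, 5) contributes a regular 24-gon of circumradius 4.5 (perimeter = 2·24·4.500·sin(180°/24) = 28.19 mm); Combining (union): the regions partially overlap (shared area 2.93 mm²), so the edge portions inside another operand are dropped and the merged outline is re-measured after clipping — boundary = 75.78 mm; (rotated 40° about Z; rotation is an isometry so areas/perimeters/island counts are preserved). So its perimeter = 75.78 mm. Layer 26 is larger (75.78 vs 28.19 mm).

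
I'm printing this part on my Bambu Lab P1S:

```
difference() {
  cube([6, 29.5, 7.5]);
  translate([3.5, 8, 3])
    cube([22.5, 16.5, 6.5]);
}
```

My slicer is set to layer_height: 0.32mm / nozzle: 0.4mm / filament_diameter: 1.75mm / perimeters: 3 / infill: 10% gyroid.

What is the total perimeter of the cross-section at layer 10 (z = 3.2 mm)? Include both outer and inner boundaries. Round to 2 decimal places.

76.00 mm

At z = 3.2 mm: the cube (footprint 6×29.5) is included at this height (perimeter 71.00 mm); the cube at (3.5, 8) (footprint 22.5×16.5) is included at this height (perimeter 78.00 mm); Subtracting the remaining from the first: starting from the 6×29.5 cube, the 22.5×16.5 cube at (3.5, 8) partially overlaps it — only the 41.25 mm² overlap (of its 371.25 mm²) is removed, clipping the outline — boundary = 76.00 mm. Overall, the cross-section is a single solid region. Total boundary length (outer) = 76.00 mm.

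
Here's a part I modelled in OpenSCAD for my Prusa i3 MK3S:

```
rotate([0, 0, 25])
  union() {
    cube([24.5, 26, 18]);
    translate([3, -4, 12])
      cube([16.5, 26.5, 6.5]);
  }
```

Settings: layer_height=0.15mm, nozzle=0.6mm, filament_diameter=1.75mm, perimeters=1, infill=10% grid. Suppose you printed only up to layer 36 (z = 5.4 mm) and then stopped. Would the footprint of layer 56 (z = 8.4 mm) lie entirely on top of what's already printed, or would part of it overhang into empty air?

Compare the two slices. At z = 5.4: the cube (footprint 24.5×26) is included at this height (area 637.00 mm²); the cube at (3, -4) does not reach this height (z outside [12, 18.5]); Merging all regions: only the 24.5×26 cube is present, so the union is just that shape — area = 637.00 mm²; (rotated 25° about Z; rotation is an isometry so areas/perimeters/island counts are preserved). At z = 8.4: the cube (footprint 24.5×26) is included at this height (area 637.00 mm²); the cube at (3, -4) is not intersected at this z (z outside [12, 18.5]); Taking the union: only the 24.5×26 cube is present, so the union is just that shape — area = 637.00 mm²; (whole slice rotated 25° about Z — lengths, areas and connectivity unchanged). Checking containment: the cross-section at z = 8.4 is a subset of the cross-section at z = 5.4.

entirely on top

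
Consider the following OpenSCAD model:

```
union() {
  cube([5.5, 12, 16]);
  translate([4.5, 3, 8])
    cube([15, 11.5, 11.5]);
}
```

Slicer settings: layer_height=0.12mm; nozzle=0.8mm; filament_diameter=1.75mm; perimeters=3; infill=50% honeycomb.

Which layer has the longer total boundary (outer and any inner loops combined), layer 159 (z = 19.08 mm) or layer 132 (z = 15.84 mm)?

Layer 159 (z = 19.08): the cube is absent (z outside [0, 16]); the cube at (4.5, 3) (footprint 15×11.5) is included at this height (perimeter 53.00 mm); Combining (union): only the 15×11.5 cube at (4.5, 3) is present, so the union is just that shape — boundary = 53.00 mm. So its perimeter = 53.00 mm. Layer 132 (z = 15.84): the 5.5×12 cube contributes its full rectangle (perimeter 35.00 mm); the cube at (4.5, 3) is present — its section is the full 15×11.5 rectangle (perimeter 53.00 mm); Taking the union: the regions partially overlap (shared area 9.00 mm²), so the edge portions inside another operand are dropped and the merged outline is re-measured after clipping — boundary = 68.00 mm. So its perimeter = 68.00 mm. Layer 132 is larger (68.00 vs 53.00 mm).

layer 132 (z = 15.84 mm)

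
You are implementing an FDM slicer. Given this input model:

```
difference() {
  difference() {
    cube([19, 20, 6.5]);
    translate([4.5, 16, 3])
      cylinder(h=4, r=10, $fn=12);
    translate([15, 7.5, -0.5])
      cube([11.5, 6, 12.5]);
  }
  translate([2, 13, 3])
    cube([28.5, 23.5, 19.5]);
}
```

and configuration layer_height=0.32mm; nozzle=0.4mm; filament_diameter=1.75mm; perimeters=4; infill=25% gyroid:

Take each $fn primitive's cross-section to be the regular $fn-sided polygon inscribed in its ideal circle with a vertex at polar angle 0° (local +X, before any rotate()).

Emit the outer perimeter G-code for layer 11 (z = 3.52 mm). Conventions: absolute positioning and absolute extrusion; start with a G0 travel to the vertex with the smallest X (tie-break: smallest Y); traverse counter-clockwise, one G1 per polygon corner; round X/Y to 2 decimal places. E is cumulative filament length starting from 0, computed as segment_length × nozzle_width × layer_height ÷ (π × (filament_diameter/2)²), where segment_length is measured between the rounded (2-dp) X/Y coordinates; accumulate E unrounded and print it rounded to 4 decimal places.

G0 X0.00 Y0.00 Z3.52
G1 X19.00 Y0.00 E1.0111
G1 X19.00 Y7.50 E1.4102
G1 X15.00 Y7.50 E1.6231
G1 X15.00 Y13.00 E1.9158
G1 X13.70 Y13.00 E1.9850
G1 X13.16 Y11.00 E2.0952
G1 X9.50 Y7.34 E2.3707
G1 X4.50 Y6.00 E2.6461
G1 X0.00 Y7.21 E2.8941
G1 X0.00 Y0.00 E3.2778

At z = 3.52 mm: the 19×20 cube contributes its full rectangle; the cylinder at (4.5, 16): section is a regular 12-gon, circumradius r=10; the 11.5×6 cube at (15, 7.5) contributes its full rectangle; Taking the first minus the rest: starting from the 19×20 cube, the r=10 cylinder at (4.5, 16) partially overlaps it — only the 173.14 mm² overlap (of its 300.00 mm²) is removed, clipping the outline; the 11.5×6 cube at (15, 7.5) partially overlaps it — only the 24.00 mm² overlap (of its 69.00 mm²) is removed, clipping the outline — 1 connected region; the cube at (2, 13) is present — its section is the full 28.5×23.5 rectangle; Taking the first minus the rest: starting from that combined region, the 28.5×23.5 cube at (2, 13) partially overlaps it — only the 32.85 mm² overlap (of its 669.75 mm²) is removed, clipping the outline — 1 connected region. The outline is a single polygon with 10 vertices. Extrusion per mm of travel: 0.4 × 0.32 / (π × 0.875²) = 0.053216. Accumulating E over each segment gives final E = 3.2778.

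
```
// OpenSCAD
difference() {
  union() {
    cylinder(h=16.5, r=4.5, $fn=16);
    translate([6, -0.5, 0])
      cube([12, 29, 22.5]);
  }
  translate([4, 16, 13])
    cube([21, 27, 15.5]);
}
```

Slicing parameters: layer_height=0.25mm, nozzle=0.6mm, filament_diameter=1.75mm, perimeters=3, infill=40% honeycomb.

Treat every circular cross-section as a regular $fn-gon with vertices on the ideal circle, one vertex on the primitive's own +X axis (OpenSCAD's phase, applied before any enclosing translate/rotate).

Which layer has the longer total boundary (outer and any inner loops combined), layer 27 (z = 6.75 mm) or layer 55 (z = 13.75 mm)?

Layer 27 (z = 6.75): the cylinder: section is a regular 16-gon, circumradius r=4.5 (perimeter = 2·16·4.500·sin(180°/16) = 28.09 mm); the cube at (6, -0.5) (footprint 12×29) is included at this height (perimeter 82.00 mm); Combining (union): the 2 present regions are separate (no shared area or edge), so areas and boundary lengths simply add and each stays a separate island — boundary = 110.09 mm; the cube at (4, 16) is not intersected at this z (z outside [13, 28.5]); Subtracting the remaining from the first: none of the subtracted shapes is present at this height, so that combined region is unchanged — boundary = 110.09 mm. So its perimeter = 110.09 mm. Layer 55 (z = 13.75): the r=4.5 cylinder contributes a regular 16-gon of circumradius 4.5 (perimeter = 2·16·4.500·sin(180°/16) = 28.09 mm); the 12×29 cube at (6, -0.5) contributes its full rectangle (perimeter 82.00 mm); Taking the union: the 2 present regions are separate (no shared area or edge), so areas and boundary lengths simply add and each stays a separate island — boundary = 110.09 mm; the cube at (4, 16) is present — its section is the full 21×27 rectangle (perimeter 96.00 mm); Subtracting the remaining from the first: starting from that combined region, the 21×27 cube at (4, 16) partially overlaps it — only the 150.00 mm² overlap (of its 567.00 mm²) is removed, clipping the outline — boundary = 85.09 mm. So its perimeter = 85.09 mm. Layer 27 is larger (110.09 vs 85.09 mm).

layer 27 (z = 6.75 mm)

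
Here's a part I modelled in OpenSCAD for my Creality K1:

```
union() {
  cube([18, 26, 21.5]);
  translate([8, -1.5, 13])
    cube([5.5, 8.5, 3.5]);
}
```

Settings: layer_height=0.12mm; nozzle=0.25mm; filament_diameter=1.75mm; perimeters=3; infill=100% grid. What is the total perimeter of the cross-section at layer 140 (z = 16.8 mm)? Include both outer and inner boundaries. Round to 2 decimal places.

88.00 mm

At z = 16.8 mm: the cube (footprint 18×26) is included at this height (perimeter 88.00 mm); the cube at (8, -1.5) is not intersected at this z (z outside [13, 16.5]); Taking the union: only the 18×26 cube is present, so the union is just that shape — boundary = 88.00 mm. Overall, the cross-section is a single solid region. Total boundary length (outer) = 88.00 mm.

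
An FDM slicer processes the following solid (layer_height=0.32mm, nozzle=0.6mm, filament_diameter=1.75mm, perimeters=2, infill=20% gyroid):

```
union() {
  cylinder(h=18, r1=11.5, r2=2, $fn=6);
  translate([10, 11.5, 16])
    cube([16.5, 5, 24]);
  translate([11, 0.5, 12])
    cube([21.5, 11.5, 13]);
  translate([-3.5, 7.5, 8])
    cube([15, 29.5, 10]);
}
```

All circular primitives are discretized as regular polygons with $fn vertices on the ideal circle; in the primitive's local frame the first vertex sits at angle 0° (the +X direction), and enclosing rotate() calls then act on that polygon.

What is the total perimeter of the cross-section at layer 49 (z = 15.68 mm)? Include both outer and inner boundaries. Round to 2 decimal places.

At z = 15.68 mm: the cone: at t=0.871 of its height the radius interpolates to r₁+(r₂−r₁)t = 3.224, giving a regular 6-gon of that circumradius (perimeter = 2·6·3.224·sin(180°/6) = 19.35 mm); the cube at (10, 11.5) is absent (z outside [16, 40]); the 21.5×11.5 cube at (11, 0.5) contributes its full rectangle (perimeter 66.00 mm); the cube at (-3.5, 7.5) is present — its section is the full 15×29.5 rectangle (perimeter 89.00 mm); Combining (union): the regions partially overlap (shared area 2.25 mm²), so the edge portions inside another operand are dropped and the merged outline is re-measured after clipping — boundary = 164.35 mm. Overall, the cross-section has 2 separate islands. Total boundary length (outer) = 164.35 mm.

164.35 mm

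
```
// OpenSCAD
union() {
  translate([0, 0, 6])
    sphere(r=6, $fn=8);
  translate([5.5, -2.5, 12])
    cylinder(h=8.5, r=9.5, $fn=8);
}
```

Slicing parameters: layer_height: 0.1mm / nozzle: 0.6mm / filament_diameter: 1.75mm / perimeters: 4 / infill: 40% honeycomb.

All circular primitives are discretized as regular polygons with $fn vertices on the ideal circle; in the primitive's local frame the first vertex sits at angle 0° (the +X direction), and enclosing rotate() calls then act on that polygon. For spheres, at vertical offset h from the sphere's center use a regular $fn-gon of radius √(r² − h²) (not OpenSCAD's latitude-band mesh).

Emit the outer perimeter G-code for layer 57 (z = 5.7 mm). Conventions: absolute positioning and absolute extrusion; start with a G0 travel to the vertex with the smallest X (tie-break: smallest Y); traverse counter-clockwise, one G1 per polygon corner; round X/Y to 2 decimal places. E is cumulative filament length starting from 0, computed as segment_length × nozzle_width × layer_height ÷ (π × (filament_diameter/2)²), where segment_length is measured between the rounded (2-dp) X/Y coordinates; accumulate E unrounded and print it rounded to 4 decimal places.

At z = 5.7 mm: the r=6 sphere contributes a regular 8-gon of circumradius √(6²−0.3²) = 5.992; the cylinder at (5.5, -2.5) does not reach this height (z outside [12, 20.5]); Merging all regions: only the r=6 sphere is present, so the union is just that shape — 1 connected region. The outline is a single polygon with 8 vertices. Extrusion per mm of travel: 0.6 × 0.1 / (π × 0.875²) = 0.024945. Accumulating E over each segment gives final E = 0.9154.

G0 X-5.99 Y0.00 Z5.70
G1 X-4.24 Y-4.24 E0.1144
G1 X0.00 Y-5.99 E0.2288
G1 X4.24 Y-4.24 E0.3433
G1 X5.99 Y0.00 E0.4577
G1 X4.24 Y4.24 E0.5721
G1 X0.00 Y5.99 E0.6865
G1 X-4.24 Y4.24 E0.8010
G1 X-5.99 Y0.00 E0.9154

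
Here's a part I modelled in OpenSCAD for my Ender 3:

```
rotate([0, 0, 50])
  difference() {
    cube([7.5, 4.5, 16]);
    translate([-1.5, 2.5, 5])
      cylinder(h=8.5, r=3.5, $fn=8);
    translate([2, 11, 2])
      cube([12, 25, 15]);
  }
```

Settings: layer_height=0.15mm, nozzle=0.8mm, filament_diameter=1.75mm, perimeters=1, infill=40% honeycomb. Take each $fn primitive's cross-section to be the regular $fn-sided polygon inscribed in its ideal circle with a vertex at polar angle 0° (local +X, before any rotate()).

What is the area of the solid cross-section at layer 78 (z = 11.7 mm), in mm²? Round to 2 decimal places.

At z = 11.7 mm: the 7.5×4.5 cube contributes its full rectangle (area 33.75 mm²); the cylinder at (-1.5, 2.5): section is a regular 8-gon, circumradius r=3.5 (area = (8/2)·3.500²·sin(360°/8) = 34.65 mm²); the cube at (2, 11) is present — its section is the full 12×25 rectangle (area 300.00 mm²); Taking the first minus the rest: starting from the 7.5×4.5 cube (33.75 mm²), the r=3.5 cylinder at (-1.5, 2.5) partially overlaps it — only the 6.88 mm² overlap (of its 34.65 mm²) is removed, clipping the outline; the 12×25 cube at (2, 11) misses the remaining region (no effect) — area = 26.87 mm²; (rotated 50° about Z; rotation is an isometry so areas/perimeters/island counts are preserved). Overall, the cross-section is a single solid region. Net area = 26.87 mm².

26.87 mm²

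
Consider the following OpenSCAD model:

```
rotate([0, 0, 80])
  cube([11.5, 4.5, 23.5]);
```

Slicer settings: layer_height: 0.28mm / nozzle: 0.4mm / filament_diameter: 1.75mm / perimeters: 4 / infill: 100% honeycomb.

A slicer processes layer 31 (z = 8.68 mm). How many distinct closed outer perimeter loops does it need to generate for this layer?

At z = 8.68 mm: the cube (footprint 11.5×4.5) is included at this height; (whole slice rotated 80° about Z — lengths, areas and connectivity unchanged). The result has 1 disconnected region.

1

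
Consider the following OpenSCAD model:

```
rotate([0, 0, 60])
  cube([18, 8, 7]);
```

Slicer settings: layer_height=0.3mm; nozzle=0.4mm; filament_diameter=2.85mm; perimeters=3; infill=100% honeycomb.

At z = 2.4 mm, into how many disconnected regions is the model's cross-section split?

1

At z = 2.4 mm: the cube (footprint 18×8) is included at this height; (whole slice rotated 60° about Z — lengths, areas and connectivity unchanged). The result has 1 disconnected region.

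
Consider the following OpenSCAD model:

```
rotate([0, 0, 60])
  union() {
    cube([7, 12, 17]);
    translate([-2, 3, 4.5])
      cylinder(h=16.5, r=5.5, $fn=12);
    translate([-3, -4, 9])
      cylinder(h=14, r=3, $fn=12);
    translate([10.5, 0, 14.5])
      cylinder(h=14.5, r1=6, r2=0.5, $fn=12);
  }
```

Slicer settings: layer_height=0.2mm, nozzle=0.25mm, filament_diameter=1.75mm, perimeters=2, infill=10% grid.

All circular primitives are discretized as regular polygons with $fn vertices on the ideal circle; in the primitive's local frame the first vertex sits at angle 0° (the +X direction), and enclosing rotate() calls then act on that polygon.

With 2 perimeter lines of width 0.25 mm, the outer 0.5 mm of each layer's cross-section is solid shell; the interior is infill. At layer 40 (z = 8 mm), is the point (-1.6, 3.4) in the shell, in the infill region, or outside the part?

infill

At z = 8 mm: the cube (footprint 7×12) is included at this height; the cylinder at (-2, 3): section is a regular 12-gon, circumradius r=5.5; the cylinder at (-3, -4) is absent (z outside [9, 23]); the cone at (10.5, 0) is not intersected at this z (z outside [14.5, 29]); Combining (union): the regions partially overlap (shared area 21.49 mm²), so overlapping operands fuse into one piece — 1 connected region; (whole slice rotated 60° about Z — lengths, areas and connectivity unchanged). Overall, the cross-section is a single solid region. Undo the 60° rotation: the query point maps to (2.144, 3.086) in the un-rotated model frame. The nearest boundary edge runs (7.00, 0.00)→(2.51, 0.00); distance from the point to it = 3.11 mm. The point is inside the cross-section and 3.11 mm from the nearest boundary — more than the 0.5 mm shell width (2 × 0.25), so it's in the infill interior.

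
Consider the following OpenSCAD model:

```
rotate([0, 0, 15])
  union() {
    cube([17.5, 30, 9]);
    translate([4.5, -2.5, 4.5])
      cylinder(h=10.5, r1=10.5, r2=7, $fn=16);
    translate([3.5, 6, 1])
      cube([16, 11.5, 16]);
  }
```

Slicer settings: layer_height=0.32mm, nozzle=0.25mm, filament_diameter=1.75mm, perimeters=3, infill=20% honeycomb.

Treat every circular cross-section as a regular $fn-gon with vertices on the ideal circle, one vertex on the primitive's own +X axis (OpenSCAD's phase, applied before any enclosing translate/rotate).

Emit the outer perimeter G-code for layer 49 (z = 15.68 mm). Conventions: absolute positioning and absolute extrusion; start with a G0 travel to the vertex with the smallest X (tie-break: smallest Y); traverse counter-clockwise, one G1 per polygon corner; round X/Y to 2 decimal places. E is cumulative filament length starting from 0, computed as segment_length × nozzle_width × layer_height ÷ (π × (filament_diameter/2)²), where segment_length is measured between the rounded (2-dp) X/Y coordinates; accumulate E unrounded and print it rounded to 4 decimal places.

G0 X-1.15 Y17.81 Z15.68
G1 X1.83 Y6.70 E0.3826
G1 X17.28 Y10.84 E0.9146
G1 X14.31 Y21.95 E1.2971
G1 X-1.15 Y17.81 E1.8294

At z = 15.68 mm: the cube is not intersected at this z (z outside [0, 9]); the cone at (4.5, -2.5) is not intersected at this z (z outside [4.5, 15]); the 16×11.5 cube at (3.5, 6) contributes its full rectangle; Combining (union): only the 16×11.5 cube at (3.5, 6) is present, so the union is just that shape — 1 connected region; (whole slice rotated 15° about Z — lengths, areas and connectivity unchanged). The outline is a single polygon with 4 vertices. Extrusion per mm of travel: 0.25 × 0.32 / (π × 0.875²) = 0.033260. Accumulating E over each segment gives final E = 1.8294.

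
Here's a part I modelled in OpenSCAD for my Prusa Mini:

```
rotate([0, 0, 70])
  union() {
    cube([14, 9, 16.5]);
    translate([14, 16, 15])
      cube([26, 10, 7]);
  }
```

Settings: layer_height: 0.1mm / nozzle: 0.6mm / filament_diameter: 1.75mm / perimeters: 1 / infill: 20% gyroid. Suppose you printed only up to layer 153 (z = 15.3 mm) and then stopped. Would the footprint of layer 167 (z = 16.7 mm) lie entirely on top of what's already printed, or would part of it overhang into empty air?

entirely on top

Compare the two slices. At z = 15.3: the cube is present — its section is the full 14×9 rectangle (area 126.00 mm²); the cube at (14, 16) is present — its section is the full 26×10 rectangle (area 260.00 mm²); Taking the union: the 2 present regions are separate (no shared area or edge), so areas and boundary lengths simply add and each stays a separate island — area = 386.00 mm²; (rotated 70° about Z; rotation is an isometry so areas/perimeters/island counts are preserved). At z = 16.7: the cube does not reach this height (z outside [0, 16.5]); the cube at (14, 16) is present — its section is the full 26×10 rectangle (area 260.00 mm²); Merging all regions: only the 26×10 cube at (14, 16) is present, so the union is just that shape — area = 260.00 mm²; (whole slice rotated 70° about Z — lengths, areas and connectivity unchanged). Checking containment: the cross-section at z = 16.7 is a subset of the cross-section at z = 15.3.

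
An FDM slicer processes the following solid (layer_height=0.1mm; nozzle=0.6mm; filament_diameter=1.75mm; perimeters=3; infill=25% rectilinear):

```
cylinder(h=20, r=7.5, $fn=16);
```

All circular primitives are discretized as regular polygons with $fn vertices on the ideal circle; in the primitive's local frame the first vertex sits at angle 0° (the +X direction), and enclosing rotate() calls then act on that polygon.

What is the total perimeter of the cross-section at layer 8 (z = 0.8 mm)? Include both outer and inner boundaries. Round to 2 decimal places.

46.82 mm

At z = 0.8 mm: the r=7.5 cylinder gives a regular 16-gon of circumradius 7.5 (constant along its height) (perimeter = 2·16·7.500·sin(180°/16) = 46.82 mm). Overall, the cross-section is a single solid region. Total boundary length (outer) = 46.82 mm.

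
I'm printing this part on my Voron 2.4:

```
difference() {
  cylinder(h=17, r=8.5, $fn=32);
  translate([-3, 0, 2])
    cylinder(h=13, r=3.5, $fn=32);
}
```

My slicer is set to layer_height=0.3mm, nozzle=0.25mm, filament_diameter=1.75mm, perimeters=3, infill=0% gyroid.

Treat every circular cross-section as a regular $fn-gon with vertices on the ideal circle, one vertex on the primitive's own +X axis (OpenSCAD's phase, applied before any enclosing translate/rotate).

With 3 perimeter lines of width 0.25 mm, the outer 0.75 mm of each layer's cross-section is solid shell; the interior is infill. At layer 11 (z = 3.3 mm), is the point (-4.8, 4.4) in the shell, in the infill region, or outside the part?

infill

At z = 3.3 mm: the r=8.5 cylinder gives a regular 32-gon of circumradius 8.5 (constant along its height); the r=3.5 cylinder at (-3, 0) gives a regular 32-gon of circumradius 3.5 (constant along its height); After the difference (first − rest): starting from the r=8.5 cylinder, the r=3.5 cylinder at (-3, 0) lies wholly inside it (removes its full 38.24 mm² and its 21.96 mm outline becomes a hole wall) — 1 connected region with 1 hole. Overall, the cross-section is one region with 1 hole. The nearest boundary edge runs (-3.68, 3.43)→(-4.34, 3.23); distance from the point to it = 1.25 mm. The point is inside the cross-section and 1.25 mm from the nearest boundary — more than the 0.75 mm shell width (3 × 0.25), so it's in the infill interior.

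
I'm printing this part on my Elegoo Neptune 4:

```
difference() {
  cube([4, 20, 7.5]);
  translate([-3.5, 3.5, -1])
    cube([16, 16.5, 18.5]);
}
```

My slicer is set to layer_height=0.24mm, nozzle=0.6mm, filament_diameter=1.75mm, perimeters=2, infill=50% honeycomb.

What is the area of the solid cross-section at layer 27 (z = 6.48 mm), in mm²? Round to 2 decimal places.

14.00 mm²

At z = 6.48 mm: the cube is present — its section is the full 4×20 rectangle (area 80.00 mm²); the cube at (-3.5, 3.5) (footprint 16×16.5) is included at this height (area 264.00 mm²); Taking the first minus the rest: starting from the 4×20 cube (80.00 mm²), the 16×16.5 cube at (-3.5, 3.5) partially overlaps it — only the 66.00 mm² overlap (of its 264.00 mm²) is removed, clipping the outline — area = 14.00 mm². Overall, the cross-section is a single solid region. Net area = 14.00 mm².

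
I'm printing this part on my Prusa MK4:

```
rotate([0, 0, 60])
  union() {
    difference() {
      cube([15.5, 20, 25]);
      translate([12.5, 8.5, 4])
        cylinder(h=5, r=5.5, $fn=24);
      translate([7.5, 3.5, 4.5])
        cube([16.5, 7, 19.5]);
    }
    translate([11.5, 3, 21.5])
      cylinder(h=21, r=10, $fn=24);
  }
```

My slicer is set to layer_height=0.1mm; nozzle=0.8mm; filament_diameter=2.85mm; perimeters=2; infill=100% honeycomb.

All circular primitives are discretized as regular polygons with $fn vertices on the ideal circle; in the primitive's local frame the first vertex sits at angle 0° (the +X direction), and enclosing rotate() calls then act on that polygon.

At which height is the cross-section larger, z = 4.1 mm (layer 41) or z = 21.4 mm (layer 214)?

Layer 41 (z = 4.1): the 15.5×20 cube contributes its full rectangle (area 310.00 mm²); the r=5.5 cylinder at (12.5, 8.5) gives a regular 24-gon of circumradius 5.5 (constant along its height) (area = (24/2)·5.500²·sin(360°/24) = 93.95 mm²); the cube at (7.5, 3.5) is absent (z outside [4.5, 24]); After the difference (first − rest): starting from the 15.5×20 cube (310.00 mm²), the r=5.5 cylinder at (12.5, 8.5) partially overlaps it — only the 78.07 mm² overlap (of its 93.95 mm²) is removed, clipping the outline — area = 231.93 mm²; the cylinder at (11.5, 3) is not intersected at this z (z outside [21.5, 42.5]); Merging all regions: only the result so far is present, so the union is just that shape — area = 231.93 mm²; (whole slice rotated 60° about Z — lengths, areas and connectivity unchanged). So its area = 231.93 mm². Layer 214 (z = 21.4): the cube (footprint 15.5×20) is included at this height (area 310.00 mm²); the cylinder at (12.5, 8.5) is not intersected at this z (z outside [4, 9]); the cube at (7.5, 3.5) is present — its section is the full 16.5×7 rectangle (area 115.50 mm²); Taking the first minus the rest: starting from the 15.5×20 cube (310.00 mm²), the 16.5×7 cube at (7.5, 3.5) partially overlaps it — only the 56.00 mm² overlap (of its 115.50 mm²) is removed, clipping the outline — area = 254.00 mm²; the cylinder at (11.5, 3) is not intersected at this z (z outside [21.5, 42.5]); Combining (union): only the result so far is present, so the union is just that shape — area = 254.00 mm²; (whole slice rotated 60° about Z — lengths, areas and connectivity unchanged). So its area = 254.00 mm². Layer 214 is larger (254.00 vs 231.93 mm²).

layer 214 (z = 21.4 mm)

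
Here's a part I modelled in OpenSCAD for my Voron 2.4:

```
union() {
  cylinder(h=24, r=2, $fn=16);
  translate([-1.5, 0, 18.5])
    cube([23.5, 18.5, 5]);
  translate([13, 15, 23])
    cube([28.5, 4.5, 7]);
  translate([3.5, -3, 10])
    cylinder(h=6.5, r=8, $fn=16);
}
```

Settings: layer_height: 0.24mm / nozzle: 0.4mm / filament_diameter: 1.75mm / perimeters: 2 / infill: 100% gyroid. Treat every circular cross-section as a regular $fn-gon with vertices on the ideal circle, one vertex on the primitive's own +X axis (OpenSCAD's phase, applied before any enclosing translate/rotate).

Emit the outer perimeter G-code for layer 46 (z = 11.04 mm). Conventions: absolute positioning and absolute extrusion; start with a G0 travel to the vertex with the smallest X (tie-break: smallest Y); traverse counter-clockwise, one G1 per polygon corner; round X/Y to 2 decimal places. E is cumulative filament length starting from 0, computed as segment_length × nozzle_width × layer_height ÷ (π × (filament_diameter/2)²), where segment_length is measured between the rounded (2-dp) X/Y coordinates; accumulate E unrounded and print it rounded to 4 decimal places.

At z = 11.04 mm: the r=2 cylinder contributes a regular 16-gon of circumradius 2; the cube at (-1.5, 0) is absent (z outside [18.5, 23.5]); the cube at (13, 15) does not reach this height (z outside [23, 30]); the r=8 cylinder at (3.5, -3) gives a regular 16-gon of circumradius 8 (constant along its height); Combining (union): the r=2 cylinder lies entirely inside the r=8 cylinder at (3.5, -3), so the union is just the r=8 cylinder at (3.5, -3) — 1 connected region. The outline is a single polygon with 16 vertices. Extrusion per mm of travel: 0.4 × 0.24 / (π × 0.875²) = 0.039912. Accumulating E over each segment gives final E = 1.9934.

G0 X-4.50 Y-3.00 Z11.04
G1 X-3.89 Y-6.06 E0.1245
G1 X-2.16 Y-8.66 E0.2492
G1 X0.44 Y-10.39 E0.3738
G1 X3.50 Y-11.00 E0.4984
G1 X6.56 Y-10.39 E0.6229
G1 X9.16 Y-8.66 E0.7475
G1 X10.89 Y-6.06 E0.8722
G1 X11.50 Y-3.00 E0.9967
G1 X10.89 Y0.06 E1.1212
G1 X9.16 Y2.66 E1.2459
G1 X6.56 Y4.39 E1.3705
G1 X3.50 Y5.00 E1.4951
G1 X0.44 Y4.39 E1.6196
G1 X-2.16 Y2.66 E1.7442
G1 X-3.89 Y0.06 E1.8689
G1 X-4.50 Y-3.00 E1.9934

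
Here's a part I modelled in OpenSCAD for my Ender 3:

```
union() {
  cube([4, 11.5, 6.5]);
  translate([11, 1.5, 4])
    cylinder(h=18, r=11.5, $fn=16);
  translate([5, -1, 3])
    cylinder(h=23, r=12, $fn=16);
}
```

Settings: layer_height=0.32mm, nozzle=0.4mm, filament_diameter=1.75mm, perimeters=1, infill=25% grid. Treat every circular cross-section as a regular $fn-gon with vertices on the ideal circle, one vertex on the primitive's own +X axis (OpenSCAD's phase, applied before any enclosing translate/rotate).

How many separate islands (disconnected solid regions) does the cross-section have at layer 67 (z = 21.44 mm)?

1

At z = 21.44 mm: the cube is absent (z outside [0, 6.5]); the r=11.5 cylinder at (11, 1.5) contributes a regular 16-gon of circumradius 11.5; the r=12 cylinder at (5, -1) contributes a regular 16-gon of circumradius 12; Merging all regions: the regions partially overlap (shared area 273.69 mm²), so overlapping operands fuse into one piece — 1 connected region. Overall, the cross-section is a single solid region. Island count = 1.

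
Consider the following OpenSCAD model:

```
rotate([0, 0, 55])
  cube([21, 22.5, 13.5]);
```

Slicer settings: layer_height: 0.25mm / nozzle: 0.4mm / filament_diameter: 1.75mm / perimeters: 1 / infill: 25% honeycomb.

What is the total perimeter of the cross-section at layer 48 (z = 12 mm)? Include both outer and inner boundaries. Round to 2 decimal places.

87.00 mm

At z = 12 mm: the cube (footprint 21×22.5) is included at this height (perimeter 87.00 mm); (rotated 55° about Z; rotation is an isometry so areas/perimeters/island counts are preserved). Overall, the cross-section is a single solid region. Total boundary length (outer) = 87.00 mm.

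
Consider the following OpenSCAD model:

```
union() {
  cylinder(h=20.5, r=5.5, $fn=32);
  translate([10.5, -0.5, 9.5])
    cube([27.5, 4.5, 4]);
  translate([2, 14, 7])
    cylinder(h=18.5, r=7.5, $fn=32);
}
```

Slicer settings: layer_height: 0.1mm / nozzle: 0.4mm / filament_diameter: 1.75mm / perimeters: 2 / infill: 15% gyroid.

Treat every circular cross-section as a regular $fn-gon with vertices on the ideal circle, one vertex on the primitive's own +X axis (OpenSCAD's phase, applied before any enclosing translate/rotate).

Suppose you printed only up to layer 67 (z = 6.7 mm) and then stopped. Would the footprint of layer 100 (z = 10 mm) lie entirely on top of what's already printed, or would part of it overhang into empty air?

part overhangs

Compare the two slices. At z = 6.7: the cylinder: section is a regular 32-gon, circumradius r=5.5 (area = (32/2)·5.500²·sin(360°/32) = 94.42 mm²); the cube at (10.5, -0.5) does not reach this height (z outside [9.5, 13.5]); the cylinder at (2, 14) is not intersected at this z (z outside [7, 25.5]); Merging all regions: only the r=5.5 cylinder is present, so the union is just that shape — area = 94.42 mm². At z = 10: the cylinder: section is a regular 32-gon, circumradius r=5.5 (area = (32/2)·5.500²·sin(360°/32) = 94.42 mm²); the 27.5×4.5 cube at (10.5, -0.5) contributes its full rectangle (area 123.75 mm²); the r=7.5 cylinder at (2, 14) gives a regular 32-gon of circumradius 7.5 (constant along its height) (area = (32/2)·7.500²·sin(360°/32) = 175.58 mm²); Taking the union: the 3 present regions are separate (no shared area or edge), so areas and boundary lengths simply add and each stays a separate island — area = 393.76 mm². Checking containment: at z = 10 the cross-section extends beyond the z = 6.7 cross-section by about 299.33 mm².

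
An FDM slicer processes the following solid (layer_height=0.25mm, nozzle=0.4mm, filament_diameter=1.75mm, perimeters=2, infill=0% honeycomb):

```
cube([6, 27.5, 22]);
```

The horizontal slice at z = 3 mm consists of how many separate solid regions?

1

At z = 3 mm: the cube (footprint 6×27.5) is included at this height. The result has 1 disconnected region.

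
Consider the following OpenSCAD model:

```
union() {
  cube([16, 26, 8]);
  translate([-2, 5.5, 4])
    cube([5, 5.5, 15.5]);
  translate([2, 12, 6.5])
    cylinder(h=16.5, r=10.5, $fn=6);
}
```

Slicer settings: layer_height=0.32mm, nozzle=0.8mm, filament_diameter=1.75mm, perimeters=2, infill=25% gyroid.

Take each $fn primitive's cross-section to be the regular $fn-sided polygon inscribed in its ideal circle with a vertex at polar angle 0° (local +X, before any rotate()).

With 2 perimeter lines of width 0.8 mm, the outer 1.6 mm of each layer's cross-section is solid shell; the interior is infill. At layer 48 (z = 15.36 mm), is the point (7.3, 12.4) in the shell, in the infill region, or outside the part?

infill

At z = 15.36 mm: the cube is not intersected at this z (z outside [0, 8]); the cube at (-2, 5.5) is present — its section is the full 5×5.5 rectangle; the r=10.5 cylinder at (2, 12) gives a regular 6-gon of circumradius 10.5 (constant along its height); Merging all regions: the 5×5.5 cube at (-2, 5.5) lies entirely inside the r=10.5 cylinder at (2, 12), so the union is just the r=10.5 cylinder at (2, 12) — 1 connected region. Overall, the cross-section is a single solid region. The nearest boundary edge runs (7.25, 21.09)→(12.50, 12.00); distance from the point to it = 4.30 mm. The point is inside the cross-section and 4.30 mm from the nearest boundary — more than the 1.6 mm shell width (2 × 0.8), so it's in the infill interior.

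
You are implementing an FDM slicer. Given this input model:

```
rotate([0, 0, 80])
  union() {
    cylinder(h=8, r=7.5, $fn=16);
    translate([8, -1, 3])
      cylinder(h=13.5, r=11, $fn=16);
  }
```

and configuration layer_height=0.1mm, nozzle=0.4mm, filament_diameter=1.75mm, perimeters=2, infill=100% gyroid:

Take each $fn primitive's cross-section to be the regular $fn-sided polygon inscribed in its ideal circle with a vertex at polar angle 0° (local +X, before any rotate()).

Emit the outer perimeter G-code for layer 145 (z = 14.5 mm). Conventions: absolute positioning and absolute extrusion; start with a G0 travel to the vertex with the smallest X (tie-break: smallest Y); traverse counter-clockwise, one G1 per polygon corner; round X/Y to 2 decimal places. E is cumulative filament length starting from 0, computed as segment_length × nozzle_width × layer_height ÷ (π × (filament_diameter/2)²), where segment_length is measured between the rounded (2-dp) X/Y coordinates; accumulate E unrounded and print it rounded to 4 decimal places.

G0 X-8.46 Y9.61 Z14.50
G1 X-8.37 Y5.32 E0.0714
G1 X-6.64 Y1.40 E0.1426
G1 X-3.54 Y-1.57 E0.2140
G1 X0.46 Y-3.13 E0.2854
G1 X4.75 Y-3.03 E0.3568
G1 X8.68 Y-1.31 E0.4281
G1 X11.65 Y1.79 E0.4995
G1 X13.21 Y5.79 E0.5709
G1 X13.11 Y10.09 E0.6424
G1 X11.38 Y14.01 E0.7137
G1 X8.28 Y16.98 E0.7851
G1 X4.28 Y18.54 E0.8565
G1 X-0.01 Y18.44 E0.9279
G1 X-3.94 Y16.72 E0.9992
G1 X-6.90 Y13.62 E1.0705
G1 X-8.46 Y9.61 E1.1420

At z = 14.5 mm: the cylinder is not intersected at this z (z outside [0, 8]); the r=11 cylinder at (8, -1) contributes a regular 16-gon of circumradius 11; Combining (union): only the r=11 cylinder at (8, -1) is present, so the union is just that shape — 1 connected region; (rotated 80° about Z; rotation is an isometry so areas/perimeters/island counts are preserved). The outline is a single polygon with 16 vertices. Extrusion per mm of travel: 0.4 × 0.1 / (π × 0.875²) = 0.016630. Accumulating E over each segment gives final E = 1.1420.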